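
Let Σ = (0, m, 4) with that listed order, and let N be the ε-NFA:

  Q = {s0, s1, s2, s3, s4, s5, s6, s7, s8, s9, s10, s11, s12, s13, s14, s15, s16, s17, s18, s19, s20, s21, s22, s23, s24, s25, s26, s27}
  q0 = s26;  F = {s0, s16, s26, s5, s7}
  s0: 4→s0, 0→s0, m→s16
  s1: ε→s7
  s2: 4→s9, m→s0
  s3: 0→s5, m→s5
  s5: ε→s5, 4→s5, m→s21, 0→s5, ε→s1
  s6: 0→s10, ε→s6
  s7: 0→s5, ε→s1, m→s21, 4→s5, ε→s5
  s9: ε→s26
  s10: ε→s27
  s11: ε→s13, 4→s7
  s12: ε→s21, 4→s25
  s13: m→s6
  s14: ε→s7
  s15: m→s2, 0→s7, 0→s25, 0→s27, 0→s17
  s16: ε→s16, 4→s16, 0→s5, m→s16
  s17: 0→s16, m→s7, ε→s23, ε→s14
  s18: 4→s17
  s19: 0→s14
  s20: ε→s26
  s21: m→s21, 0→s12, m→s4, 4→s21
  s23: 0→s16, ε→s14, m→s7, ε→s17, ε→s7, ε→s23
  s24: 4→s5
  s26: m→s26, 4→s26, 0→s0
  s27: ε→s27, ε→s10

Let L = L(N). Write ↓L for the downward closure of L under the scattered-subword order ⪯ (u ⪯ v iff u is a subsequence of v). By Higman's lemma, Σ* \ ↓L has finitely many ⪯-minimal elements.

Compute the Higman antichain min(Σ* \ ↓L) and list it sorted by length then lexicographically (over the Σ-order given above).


Antichain: [0m0m].

|Q|=28, |F|=5, |δ|=60 (21 ε).
min D↑ (5 st, q0=0, F={4}): 0:0→1,m→0,4→0 1:0→1,m→2,4→1 2:0→3,m→2,4→2 3:0→3,m→4,4→3 4:0→4,m→4,4→4 [Hopcroft].
'0m0m': N↓-sim [10, 9, 8, 7, 4] end={s12,s21,s25,s4} rej; 4/4 deletions ∈↓L.
1 minimals (antichain).


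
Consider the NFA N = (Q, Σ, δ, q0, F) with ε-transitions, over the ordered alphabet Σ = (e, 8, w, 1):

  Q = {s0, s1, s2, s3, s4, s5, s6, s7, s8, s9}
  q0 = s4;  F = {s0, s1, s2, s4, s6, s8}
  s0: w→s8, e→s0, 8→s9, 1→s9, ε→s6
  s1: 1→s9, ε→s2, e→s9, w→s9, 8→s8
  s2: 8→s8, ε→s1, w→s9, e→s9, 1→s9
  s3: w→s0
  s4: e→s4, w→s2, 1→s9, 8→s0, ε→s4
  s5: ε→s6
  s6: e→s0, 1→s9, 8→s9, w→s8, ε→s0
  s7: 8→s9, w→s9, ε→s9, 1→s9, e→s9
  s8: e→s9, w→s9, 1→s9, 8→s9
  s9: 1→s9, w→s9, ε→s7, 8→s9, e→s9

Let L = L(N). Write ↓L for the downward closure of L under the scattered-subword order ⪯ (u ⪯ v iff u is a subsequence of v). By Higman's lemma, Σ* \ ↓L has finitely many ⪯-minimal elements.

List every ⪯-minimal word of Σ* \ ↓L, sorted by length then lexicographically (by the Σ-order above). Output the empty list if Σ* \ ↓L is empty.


Antichain: [1, 88, we, ww].

|Q|=10, |F|=6, |δ|=41 (8 ε).
min D↑ (5 st, q0=0, F={3}): 0:e→0,8→1,w→2,1→3 1:e→1,8→3,w→4,1→3 2:e→3,8→4,w→3,1→3 3:e→3,8→3,w→3,1→3 4:e→3,8→3,w→3,1→3.
'1': N↓-sim [8, 2] end={s7,s9} ∉↓L; 1/1 deletions ∈↓L.
'88': run [8, 5, 2] end={s7,s9} ∉↓L; 2/2 deletions ∈↓L.
'we': |S_i|=[8, 5, 2] end={s7,s9} rej; 2/2 deletions ∈↓L.
'ww': N↓-sim [8, 5, 2] end={s7,s9} rej; 2/2 del acc.
4 minimals (antichain).


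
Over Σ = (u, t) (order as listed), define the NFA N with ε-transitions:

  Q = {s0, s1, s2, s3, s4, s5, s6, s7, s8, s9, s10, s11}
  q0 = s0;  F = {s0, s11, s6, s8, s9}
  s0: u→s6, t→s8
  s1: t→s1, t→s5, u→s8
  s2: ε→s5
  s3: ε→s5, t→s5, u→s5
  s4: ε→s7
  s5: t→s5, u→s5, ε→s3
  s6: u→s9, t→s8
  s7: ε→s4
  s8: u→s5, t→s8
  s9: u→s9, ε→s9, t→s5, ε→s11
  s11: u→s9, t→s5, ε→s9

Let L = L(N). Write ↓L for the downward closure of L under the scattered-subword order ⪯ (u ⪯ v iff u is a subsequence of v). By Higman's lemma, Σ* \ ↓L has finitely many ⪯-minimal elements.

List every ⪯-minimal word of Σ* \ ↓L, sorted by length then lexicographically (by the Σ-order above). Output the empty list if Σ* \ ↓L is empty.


|Q|=12, |F|=5, |δ|=25 (8 ε).
min D↑ (5 st, q0=0, F={4}): 0:u→1,t→2 1:u→3,t→2 2:u→4,t→2 3:u→3,t→4 4:u→4,t→4 [Hopcroft].
'tu': run [7, 3, 2] end={s3,s5} rej; 2/2 del acc.
'uut': |S_i|=[7, 6, 4, 2] end={s3,s5} — reject; 3/3 deletions ∈↓L.
2 minimals (antichain).

min(Σ*\↓L) = [tu, uut].


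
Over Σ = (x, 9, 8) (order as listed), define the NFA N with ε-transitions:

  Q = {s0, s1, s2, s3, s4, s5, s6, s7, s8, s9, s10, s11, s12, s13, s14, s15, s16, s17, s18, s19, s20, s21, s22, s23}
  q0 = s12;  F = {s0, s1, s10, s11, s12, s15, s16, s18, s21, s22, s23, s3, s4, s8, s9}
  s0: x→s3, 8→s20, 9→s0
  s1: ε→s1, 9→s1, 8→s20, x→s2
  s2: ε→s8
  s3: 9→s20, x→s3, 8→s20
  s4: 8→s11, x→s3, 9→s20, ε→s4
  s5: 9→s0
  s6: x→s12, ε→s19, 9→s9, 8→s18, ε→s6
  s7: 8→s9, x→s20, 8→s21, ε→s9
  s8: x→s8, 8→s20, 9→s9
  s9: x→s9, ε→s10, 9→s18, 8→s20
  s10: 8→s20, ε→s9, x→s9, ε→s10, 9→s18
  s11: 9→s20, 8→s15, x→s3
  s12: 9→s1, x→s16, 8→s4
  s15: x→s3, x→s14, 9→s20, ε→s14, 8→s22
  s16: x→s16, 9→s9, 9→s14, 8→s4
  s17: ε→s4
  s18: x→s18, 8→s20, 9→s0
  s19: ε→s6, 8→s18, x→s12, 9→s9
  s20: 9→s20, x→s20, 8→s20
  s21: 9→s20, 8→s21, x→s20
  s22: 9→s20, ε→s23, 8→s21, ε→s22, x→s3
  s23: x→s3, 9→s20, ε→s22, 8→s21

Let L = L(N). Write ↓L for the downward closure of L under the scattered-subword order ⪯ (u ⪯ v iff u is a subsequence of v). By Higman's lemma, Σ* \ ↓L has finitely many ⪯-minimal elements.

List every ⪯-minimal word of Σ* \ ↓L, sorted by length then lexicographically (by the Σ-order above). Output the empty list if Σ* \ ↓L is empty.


|Q|=24, |F|=15, |δ|=75 (15 ε).
min D↑ (14 st, q0=0, F={6}): 0:x→1,9→2,8→3 1:x→1,9→4,8→3 2:x→5,9→2,8→6 3:x→7,9→6,8→8 4:x→4,9→9,8→6 5:x→5,9→4,8→6 6:x→6,9→6,8→6 7:x→7,9→6,8→6 8:x→7,9→6,8→10 9:x→9,9→11,8→6 10:x→7,9→6,8→12 11:x→7,9→11,8→6 12:x→7,9→6,8→13 13:x→6,9→6,8→13 [Hopcroft].
'98': run [18, 10, 1] end={s20} ∉↓L; 2/2 single-dels accept.
'89': |S_i|=[18, 9, 1] end={s20} — reject; 2/2 del acc.
'8x8': |S_i|=[18, 9, 3, 1] end={s20} ∉↓L; 3/3 del acc.
'x999x9': |S_i|=[18, 16, 7, 4, 3, 2, 1] end={s20} rej; 6/6 deletions ∈↓L.
'88888x': run [18, 9, 8, 7, 5, 2, 1] end={s20} — reject; 6/6 single-dels accept.
5 minimals (antichain).

A = [98, 89, 8x8, x999x9, 88888x].


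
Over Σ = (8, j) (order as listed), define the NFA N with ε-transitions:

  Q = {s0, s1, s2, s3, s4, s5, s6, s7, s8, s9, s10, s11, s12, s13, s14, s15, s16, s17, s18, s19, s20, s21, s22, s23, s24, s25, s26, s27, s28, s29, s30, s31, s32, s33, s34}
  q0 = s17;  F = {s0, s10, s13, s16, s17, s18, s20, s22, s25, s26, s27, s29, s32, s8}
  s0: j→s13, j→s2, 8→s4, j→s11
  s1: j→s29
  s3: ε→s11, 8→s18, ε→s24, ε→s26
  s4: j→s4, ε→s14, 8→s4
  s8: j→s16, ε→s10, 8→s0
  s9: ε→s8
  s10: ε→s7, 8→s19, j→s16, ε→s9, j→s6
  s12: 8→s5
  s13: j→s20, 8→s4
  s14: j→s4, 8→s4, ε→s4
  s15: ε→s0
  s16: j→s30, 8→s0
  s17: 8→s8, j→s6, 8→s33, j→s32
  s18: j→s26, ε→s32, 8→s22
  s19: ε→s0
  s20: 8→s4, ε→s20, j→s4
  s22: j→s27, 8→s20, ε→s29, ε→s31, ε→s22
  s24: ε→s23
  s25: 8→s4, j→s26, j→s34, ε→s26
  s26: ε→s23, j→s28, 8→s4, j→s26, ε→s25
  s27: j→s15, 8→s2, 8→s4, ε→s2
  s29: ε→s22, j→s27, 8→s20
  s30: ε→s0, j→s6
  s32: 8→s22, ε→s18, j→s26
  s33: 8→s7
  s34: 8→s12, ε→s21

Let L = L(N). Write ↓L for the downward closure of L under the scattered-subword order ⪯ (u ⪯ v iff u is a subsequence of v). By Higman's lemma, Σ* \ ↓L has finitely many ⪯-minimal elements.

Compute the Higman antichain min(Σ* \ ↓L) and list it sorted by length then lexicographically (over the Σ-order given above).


min(Σ*\↓L) = [888, jj8, j88j, 88jjj, 8jjjjj].

|Q|=35, |F|=14, |δ|=71 (25 ε).
min D↑ (11 st, q0=0, F={7}): 0:8→1,j→2 1:8→3,j→4 2:8→5,j→6 3:8→7,j→8 4:8→3,j→3 5:8→9,j→10 6:8→7,j→6 7:8→7,j→7 8:8→7,j→9 9:8→7,j→7 10:8→7,j→3.
'888': N↓-sim [32, 23, 10, 2] end={s14,s4} ∉↓L; 3/3 del acc.
'jj8': run [32, 25, 19, 5] end={s12,s14,s2,s4,s5} ∉↓L; 3/3 deletions ∈↓L.
'j88j': run [32, 25, 14, 5, 2] end={s14,s4} — reject; 4/4 del acc.
'88jjj': N↓-sim [32, 23, 10, 6, 3, 2] end={s14,s4} ∉↓L; 5/5 del acc.
'8jjjjj': |S_i|=[32, 23, 12, 10, 7, 3, 2] end={s14,s4} rej; 6/6 deletions ∈↓L.
5 words, ⪯-incomp.


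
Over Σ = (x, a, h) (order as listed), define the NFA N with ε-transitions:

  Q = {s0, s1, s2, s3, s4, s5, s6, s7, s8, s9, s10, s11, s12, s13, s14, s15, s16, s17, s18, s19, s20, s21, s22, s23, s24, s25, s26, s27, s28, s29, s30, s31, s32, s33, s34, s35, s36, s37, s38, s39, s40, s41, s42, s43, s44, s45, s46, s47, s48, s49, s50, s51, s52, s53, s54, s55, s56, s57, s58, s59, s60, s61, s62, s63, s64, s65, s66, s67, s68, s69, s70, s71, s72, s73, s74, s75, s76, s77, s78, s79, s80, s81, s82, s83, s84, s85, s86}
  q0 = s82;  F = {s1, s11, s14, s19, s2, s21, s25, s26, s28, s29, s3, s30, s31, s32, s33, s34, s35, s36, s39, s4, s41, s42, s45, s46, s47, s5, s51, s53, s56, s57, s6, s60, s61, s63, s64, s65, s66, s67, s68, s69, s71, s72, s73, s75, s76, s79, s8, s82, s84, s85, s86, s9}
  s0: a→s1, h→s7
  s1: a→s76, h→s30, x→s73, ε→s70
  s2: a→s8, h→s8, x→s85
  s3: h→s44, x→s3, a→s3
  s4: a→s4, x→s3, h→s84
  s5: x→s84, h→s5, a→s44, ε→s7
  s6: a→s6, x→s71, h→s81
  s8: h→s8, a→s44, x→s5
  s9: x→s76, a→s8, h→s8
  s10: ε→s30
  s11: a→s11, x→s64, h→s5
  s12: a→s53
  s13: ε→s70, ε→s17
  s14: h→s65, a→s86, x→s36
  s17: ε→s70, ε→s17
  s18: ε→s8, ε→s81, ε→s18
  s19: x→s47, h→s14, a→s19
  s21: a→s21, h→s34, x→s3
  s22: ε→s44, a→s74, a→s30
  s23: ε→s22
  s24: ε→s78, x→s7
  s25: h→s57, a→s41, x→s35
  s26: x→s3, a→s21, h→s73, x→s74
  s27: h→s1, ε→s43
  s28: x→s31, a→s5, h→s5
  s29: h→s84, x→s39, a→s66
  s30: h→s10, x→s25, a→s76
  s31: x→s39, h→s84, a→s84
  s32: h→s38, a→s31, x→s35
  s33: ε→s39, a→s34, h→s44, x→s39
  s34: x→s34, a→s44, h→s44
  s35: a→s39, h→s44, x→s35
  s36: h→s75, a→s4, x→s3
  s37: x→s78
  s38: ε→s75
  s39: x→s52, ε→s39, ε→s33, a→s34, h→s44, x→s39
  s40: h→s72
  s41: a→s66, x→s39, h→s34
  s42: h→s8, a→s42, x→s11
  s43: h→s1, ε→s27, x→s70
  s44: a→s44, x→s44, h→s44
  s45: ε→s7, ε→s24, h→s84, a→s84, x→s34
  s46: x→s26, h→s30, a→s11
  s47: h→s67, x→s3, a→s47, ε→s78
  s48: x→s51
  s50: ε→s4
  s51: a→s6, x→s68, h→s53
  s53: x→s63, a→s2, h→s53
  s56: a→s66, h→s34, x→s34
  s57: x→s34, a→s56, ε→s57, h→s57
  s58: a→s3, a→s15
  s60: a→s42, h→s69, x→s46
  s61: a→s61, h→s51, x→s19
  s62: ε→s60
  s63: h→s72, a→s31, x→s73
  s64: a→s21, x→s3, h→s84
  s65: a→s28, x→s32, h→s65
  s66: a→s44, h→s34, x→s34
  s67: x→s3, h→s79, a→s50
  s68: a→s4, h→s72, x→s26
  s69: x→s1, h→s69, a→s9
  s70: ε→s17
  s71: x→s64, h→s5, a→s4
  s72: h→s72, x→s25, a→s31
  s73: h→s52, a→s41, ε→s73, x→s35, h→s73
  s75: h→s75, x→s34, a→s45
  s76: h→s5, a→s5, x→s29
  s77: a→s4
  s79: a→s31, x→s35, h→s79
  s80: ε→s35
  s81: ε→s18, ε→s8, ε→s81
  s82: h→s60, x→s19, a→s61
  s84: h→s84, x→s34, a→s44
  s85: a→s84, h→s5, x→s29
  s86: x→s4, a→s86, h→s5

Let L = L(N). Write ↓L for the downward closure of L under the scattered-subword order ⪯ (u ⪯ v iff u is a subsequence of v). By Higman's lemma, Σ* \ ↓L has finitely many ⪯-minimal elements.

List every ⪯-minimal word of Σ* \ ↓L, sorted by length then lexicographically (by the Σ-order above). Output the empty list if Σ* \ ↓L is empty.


|Q|=87, |F|=52, |δ|=208 (31 ε).
min D↑ (52 st, q0=0, F={24}): 0:x→1,a→2,h→3 1:x→4,a→1,h→5 2:x→1,a→2,h→6 3:x→7,a→8,h→9 4:x→10,a→4,h→11 5:x→12,a→13,h→14 6:x→15,a→16,h→17 7:x→18,a→19,h→20 8:x→19,a→8,h→21 9:x→22,a→23,h→9 10:x→10,a→10,h→24 11:x→10,a→25,h→26 12:x→10,a→25,h→27 13:x→25,a→13,h→28 14:x→29,a→30,h→14 15:x→18,a→25,h→31 16:x→32,a→16,h→21 17:x→33,a→34,h→17 18:x→10,a→35,h→36 19:x→37,a→19,h→28 20:x→38,a→39,h→20 21:x→28,a→24,h→21 22:x→36,a→39,h→20 23:x→39,a→21,h→21 24:x→24,a→24,h→24 25:x→10,a→25,h→40 26:x→41,a→42,h→26 27:x→43,a→44,h→27 28:x→40,a→24,h→28 29:x→41,a→42,h→27 30:x→42,a→28,h→28 31:x→38,a→42,h→31 32:x→37,a→25,h→28 33:x→36,a→42,h→31 34:x→45,a→21,h→21 35:x→10,a→35,h→43 36:x→41,a→46,h→36 37:x→10,a→35,h→40 38:x→41,a→46,h→47 39:x→48,a→28,h→28 40:x→43,a→24,h→40 41:x→41,a→49,h→24 42:x→49,a→40,h→40 43:x→43,a→24,h→24 44:x→43,a→40,h→40 45:x→48,a→40,h→28 46:x→49,a→50,h→43 47:x→43,a→51,h→47 48:x→49,a→50,h→40 49:x→49,a→43,h→24 50:x→43,a→24,h→43 51:x→43,a→50,h→43 [Hopcroft].
'xxxh': |S_i|=[65, 52, 33, 9, 1] end={s44} — reject; 4/4 deletions ∈↓L.
'haha': run [65, 61, 34, 8, 1] end={s44} ∉↓L; 4/4 single-dels accept.
'hhaaa': |S_i|=[65, 61, 42, 22, 7, 1] end={s44} ∉↓L; 5/5 deletions ∈↓L.
'xhxhxa': N↓-sim [65, 52, 37, 24, 12, 3, 1] end={s44} — reject; 6/6 del acc.
'ahxaxh': run [65, 56, 49, 35, 17, 7, 1] end={s44} rej; 6/6 single-dels accept.
'hxxahh': |S_i|=[65, 61, 43, 20, 10, 2, 1] end={s44} — reject; 6/6 single-dels accept.
6 minimals (antichain).

A = [xxxh, haha, hhaaa, xhxhxa, ahxaxh, hxxahh].


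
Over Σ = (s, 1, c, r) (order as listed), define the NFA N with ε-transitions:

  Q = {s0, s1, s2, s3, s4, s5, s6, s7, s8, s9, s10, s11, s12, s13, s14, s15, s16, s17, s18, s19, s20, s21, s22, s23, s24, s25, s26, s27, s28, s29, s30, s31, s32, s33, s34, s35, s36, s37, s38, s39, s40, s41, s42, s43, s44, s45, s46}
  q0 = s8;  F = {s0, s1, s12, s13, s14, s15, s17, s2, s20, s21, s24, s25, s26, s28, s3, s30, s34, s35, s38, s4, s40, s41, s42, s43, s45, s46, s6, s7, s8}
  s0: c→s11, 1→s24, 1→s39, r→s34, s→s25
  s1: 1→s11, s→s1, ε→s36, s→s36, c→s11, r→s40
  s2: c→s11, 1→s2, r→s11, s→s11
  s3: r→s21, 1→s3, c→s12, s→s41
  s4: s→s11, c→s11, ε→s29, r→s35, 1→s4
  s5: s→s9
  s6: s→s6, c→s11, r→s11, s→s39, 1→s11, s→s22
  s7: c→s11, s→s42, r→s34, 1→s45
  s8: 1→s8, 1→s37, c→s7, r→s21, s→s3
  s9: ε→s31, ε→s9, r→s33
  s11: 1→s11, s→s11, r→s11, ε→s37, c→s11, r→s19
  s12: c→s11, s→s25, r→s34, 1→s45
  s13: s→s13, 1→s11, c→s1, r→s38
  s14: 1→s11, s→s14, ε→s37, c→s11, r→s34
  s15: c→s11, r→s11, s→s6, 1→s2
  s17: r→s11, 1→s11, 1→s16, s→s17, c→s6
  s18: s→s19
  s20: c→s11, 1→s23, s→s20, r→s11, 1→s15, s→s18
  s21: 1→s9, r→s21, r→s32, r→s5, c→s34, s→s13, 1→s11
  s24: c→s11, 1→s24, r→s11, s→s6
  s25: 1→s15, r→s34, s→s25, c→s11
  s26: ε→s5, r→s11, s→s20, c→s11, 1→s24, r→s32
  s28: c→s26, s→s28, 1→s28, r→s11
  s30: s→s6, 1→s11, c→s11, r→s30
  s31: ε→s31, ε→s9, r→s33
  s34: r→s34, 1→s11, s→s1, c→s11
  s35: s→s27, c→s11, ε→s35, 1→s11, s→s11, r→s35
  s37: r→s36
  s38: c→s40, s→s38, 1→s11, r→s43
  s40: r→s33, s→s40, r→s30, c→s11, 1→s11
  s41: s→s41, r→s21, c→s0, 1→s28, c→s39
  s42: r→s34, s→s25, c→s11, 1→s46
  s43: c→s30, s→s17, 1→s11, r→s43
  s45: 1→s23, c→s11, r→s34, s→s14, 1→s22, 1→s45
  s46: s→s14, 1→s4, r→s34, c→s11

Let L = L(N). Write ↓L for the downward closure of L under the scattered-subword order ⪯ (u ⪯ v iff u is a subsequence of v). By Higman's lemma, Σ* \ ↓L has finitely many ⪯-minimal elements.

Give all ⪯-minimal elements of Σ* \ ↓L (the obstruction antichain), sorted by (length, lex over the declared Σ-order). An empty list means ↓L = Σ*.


Antichain: [cc, r1, ss1r, c1s1, cs11s, rsrrsr].

|Q|=47, |F|=29, |δ|=153 (10 ε).
min D↑ (30 st, q0=0, F={8}): 0:s→1,1→0,c→2,r→3 1:s→4,1→1,c→5,r→3 2:s→6,1→7,c→8,r→9 3:s→10,1→8,c→9,r→3 4:s→4,1→11,c→12,r→3 5:s→13,1→7,c→8,r→9 6:s→13,1→14,c→8,r→9 7:s→15,1→7,c→8,r→9 8:s→8,1→8,c→8,r→8 9:s→16,1→8,c→8,r→9 10:s→10,1→8,c→16,r→17 11:s→11,1→11,c→18,r→8 12:s→13,1→19,c→8,r→9 13:s→13,1→20,c→8,r→9 14:s→15,1→21,c→8,r→9 15:s→15,1→8,c→8,r→9 16:s→16,1→8,c→8,r→22 17:s→17,1→8,c→22,r→23 18:s→24,1→19,c→8,r→8 19:s→25,1→19,c→8,r→8 20:s→25,1→26,c→8,r→8 21:s→8,1→21,c→8,r→27 22:s→22,1→8,c→8,r→28 23:s→29,1→8,c→28,r→23 24:s→24,1→20,c→8,r→8 25:s→25,1→8,c→8,r→8 26:s→8,1→26,c→8,r→8 27:s→8,1→8,c→8,r→27 28:s→25,1→8,c→8,r→28 29:s→29,1→8,c→25,r→8.
'cc': N↓-sim [45, 35, 4] end={s11,s19,s36,s37} — reject; 2/2 deletions ∈↓L.
'r1': run [45, 24, 8] end={s11,s16,s19,s31,s33,s36,s37,s9} — reject; 2/2 del acc.
'ss1r': N↓-sim [45, 43, 35, 21, 6] end={s11,s19,s32,s33,s36,s37} — reject; 4/4 del acc.
'c1s1': run [45, 35, 23, 14, 4] end={s11,s19,s36,s37} — reject; 4/4 single-dels accept.
'cs11s': run [45, 35, 27, 21, 9, 5] end={s11,s19,s27,s36,s37} rej; 5/5 single-dels accept.
'rsrrsr': run [45, 24, 19, 14, 12, 9, 4] end={s11,s19,s36,s37} rej; 6/6 del acc.
6 words, ⪯-incomp.


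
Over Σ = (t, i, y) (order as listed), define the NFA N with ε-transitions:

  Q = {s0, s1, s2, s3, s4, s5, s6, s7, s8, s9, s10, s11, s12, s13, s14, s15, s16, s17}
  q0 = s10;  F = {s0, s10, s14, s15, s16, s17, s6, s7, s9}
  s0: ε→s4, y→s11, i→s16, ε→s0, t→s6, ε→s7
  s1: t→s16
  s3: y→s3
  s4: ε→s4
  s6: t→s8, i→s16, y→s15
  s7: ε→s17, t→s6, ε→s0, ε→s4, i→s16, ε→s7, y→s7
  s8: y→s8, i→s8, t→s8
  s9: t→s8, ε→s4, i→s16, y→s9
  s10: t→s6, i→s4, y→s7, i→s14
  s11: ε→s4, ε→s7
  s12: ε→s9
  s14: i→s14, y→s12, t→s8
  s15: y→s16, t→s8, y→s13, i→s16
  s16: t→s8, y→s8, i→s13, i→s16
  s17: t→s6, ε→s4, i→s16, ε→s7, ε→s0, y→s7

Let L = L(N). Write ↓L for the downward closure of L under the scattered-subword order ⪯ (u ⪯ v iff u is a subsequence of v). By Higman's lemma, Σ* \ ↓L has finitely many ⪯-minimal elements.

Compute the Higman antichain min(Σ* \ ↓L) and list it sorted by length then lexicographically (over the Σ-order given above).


min(Σ*\↓L) = [tt, it, tiy, yiy, tyyy].

|Q|=18, |F|=9, |δ|=50 (15 ε).
min D↑ (8 st, q0=0, F={4}): 0:t→1,i→2,y→3 1:t→4,i→5,y→6 2:t→4,i→2,y→7 3:t→1,i→5,y→3 4:t→4,i→4,y→4 5:t→4,i→5,y→4 6:t→4,i→5,y→5 7:t→4,i→5,y→7 [Hopcroft].
'tt': N↓-sim [14, 5, 1] end={s8} rej; 2/2 single-dels accept.
'it': N↓-sim [14, 7, 1] end={s8} ∉↓L; 2/2 single-dels accept.
'tiy': N↓-sim [14, 5, 3, 1] end={s8} ∉↓L; 3/3 del acc.
'yiy': |S_i|=[14, 12, 3, 1] end={s8} rej; 3/3 deletions ∈↓L.
'tyyy': run [14, 5, 4, 3, 1] end={s8} rej; 4/4 deletions ∈↓L.
5 words, ⪯-incomp.


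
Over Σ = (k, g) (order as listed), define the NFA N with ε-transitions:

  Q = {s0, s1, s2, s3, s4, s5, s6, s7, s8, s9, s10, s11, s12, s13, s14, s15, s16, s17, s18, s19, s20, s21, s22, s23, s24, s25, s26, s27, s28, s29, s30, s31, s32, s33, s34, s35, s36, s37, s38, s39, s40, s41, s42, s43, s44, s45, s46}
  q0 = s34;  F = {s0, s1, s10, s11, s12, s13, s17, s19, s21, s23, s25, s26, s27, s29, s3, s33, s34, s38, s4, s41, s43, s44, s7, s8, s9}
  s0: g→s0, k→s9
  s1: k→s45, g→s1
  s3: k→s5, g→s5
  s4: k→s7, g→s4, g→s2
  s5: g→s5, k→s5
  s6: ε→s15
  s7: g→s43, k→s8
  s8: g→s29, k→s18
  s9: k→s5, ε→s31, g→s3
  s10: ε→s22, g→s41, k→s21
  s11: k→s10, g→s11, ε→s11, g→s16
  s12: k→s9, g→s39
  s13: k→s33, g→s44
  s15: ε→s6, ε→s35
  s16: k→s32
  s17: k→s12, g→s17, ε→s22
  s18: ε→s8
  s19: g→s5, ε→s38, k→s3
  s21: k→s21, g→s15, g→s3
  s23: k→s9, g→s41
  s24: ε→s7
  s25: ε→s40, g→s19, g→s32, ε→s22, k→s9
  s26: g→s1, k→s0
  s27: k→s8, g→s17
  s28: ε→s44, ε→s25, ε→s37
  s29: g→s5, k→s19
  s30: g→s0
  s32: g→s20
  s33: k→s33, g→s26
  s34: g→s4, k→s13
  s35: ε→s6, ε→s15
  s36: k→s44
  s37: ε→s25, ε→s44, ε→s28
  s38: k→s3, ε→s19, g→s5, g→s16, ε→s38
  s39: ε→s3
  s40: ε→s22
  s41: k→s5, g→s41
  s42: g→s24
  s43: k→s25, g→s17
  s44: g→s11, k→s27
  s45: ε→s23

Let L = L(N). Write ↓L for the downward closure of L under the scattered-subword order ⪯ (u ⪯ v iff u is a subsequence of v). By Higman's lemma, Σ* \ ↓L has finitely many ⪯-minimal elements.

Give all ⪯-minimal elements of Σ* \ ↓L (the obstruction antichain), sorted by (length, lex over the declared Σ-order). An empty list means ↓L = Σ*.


Antichain: [gkkgg, kkgkkk, kggkgk, gkgkkk].

|Q|=47, |F|=25, |δ|=87 (25 ε).
min D↑ (25 st, q0=0, F={23}): 0:k→1,g→2 1:k→3,g→4 2:k→5,g→2 3:k→3,g→6 4:k→7,g→8 5:k→9,g→10 6:k→11,g→12 7:k→9,g→13 8:k→14,g→8 9:k→9,g→15 10:k→16,g→13 11:k→17,g→11 12:k→18,g→12 13:k→19,g→13 14:k→20,g→21 15:k→22,g→23 16:k→17,g→22 17:k→23,g→24 18:k→17,g→21 19:k→17,g→24 20:k→20,g→24 21:k→23,g→21 22:k→24,g→23 23:k→23,g→23 24:k→23,g→23 [Hopcroft].
'gkkgg': |S_i|=[39, 36, 30, 21, 12, 4] end={s16,s20,s32,s5} rej; 5/5 del acc.
'kkgkkk': |S_i|=[39, 36, 31, 23, 15, 6, 1] end={s5} ∉↓L; 6/6 del acc.
'kggkgk': run [39, 36, 33, 25, 20, 10, 3] end={s20,s32,s5} ∉↓L; 6/6 single-dels accept.
'gkgkkk': run [39, 36, 30, 22, 14, 6, 1] end={s5} rej; 6/6 deletions ∈↓L.
4 obstructions.


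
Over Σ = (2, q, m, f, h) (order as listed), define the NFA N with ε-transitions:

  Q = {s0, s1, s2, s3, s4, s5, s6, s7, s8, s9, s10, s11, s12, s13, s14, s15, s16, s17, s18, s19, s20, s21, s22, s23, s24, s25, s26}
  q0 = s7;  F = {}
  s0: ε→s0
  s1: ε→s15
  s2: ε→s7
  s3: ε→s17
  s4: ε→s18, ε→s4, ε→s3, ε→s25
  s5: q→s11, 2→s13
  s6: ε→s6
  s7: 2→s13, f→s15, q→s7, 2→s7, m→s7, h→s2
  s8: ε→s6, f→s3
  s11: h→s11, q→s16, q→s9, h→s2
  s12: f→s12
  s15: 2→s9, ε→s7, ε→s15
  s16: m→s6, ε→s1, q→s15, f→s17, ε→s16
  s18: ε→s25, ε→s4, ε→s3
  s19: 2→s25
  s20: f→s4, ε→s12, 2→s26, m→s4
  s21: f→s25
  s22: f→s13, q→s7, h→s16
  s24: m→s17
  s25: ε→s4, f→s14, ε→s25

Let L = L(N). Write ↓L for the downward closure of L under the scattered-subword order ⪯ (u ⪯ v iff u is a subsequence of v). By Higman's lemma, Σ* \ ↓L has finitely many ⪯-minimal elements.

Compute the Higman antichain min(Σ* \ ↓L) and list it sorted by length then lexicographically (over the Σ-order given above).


|Q|=27, |F|=0, |δ|=48 (20 ε).
min D↑ (1 st, q0=0, F={0}): 0:2→0,q→0,m→0,f→0,h→0 [Hopcroft].
ε ∈ L(D↑) ⇒ ↓L = ∅.

min(Σ*\↓L) = [ε].


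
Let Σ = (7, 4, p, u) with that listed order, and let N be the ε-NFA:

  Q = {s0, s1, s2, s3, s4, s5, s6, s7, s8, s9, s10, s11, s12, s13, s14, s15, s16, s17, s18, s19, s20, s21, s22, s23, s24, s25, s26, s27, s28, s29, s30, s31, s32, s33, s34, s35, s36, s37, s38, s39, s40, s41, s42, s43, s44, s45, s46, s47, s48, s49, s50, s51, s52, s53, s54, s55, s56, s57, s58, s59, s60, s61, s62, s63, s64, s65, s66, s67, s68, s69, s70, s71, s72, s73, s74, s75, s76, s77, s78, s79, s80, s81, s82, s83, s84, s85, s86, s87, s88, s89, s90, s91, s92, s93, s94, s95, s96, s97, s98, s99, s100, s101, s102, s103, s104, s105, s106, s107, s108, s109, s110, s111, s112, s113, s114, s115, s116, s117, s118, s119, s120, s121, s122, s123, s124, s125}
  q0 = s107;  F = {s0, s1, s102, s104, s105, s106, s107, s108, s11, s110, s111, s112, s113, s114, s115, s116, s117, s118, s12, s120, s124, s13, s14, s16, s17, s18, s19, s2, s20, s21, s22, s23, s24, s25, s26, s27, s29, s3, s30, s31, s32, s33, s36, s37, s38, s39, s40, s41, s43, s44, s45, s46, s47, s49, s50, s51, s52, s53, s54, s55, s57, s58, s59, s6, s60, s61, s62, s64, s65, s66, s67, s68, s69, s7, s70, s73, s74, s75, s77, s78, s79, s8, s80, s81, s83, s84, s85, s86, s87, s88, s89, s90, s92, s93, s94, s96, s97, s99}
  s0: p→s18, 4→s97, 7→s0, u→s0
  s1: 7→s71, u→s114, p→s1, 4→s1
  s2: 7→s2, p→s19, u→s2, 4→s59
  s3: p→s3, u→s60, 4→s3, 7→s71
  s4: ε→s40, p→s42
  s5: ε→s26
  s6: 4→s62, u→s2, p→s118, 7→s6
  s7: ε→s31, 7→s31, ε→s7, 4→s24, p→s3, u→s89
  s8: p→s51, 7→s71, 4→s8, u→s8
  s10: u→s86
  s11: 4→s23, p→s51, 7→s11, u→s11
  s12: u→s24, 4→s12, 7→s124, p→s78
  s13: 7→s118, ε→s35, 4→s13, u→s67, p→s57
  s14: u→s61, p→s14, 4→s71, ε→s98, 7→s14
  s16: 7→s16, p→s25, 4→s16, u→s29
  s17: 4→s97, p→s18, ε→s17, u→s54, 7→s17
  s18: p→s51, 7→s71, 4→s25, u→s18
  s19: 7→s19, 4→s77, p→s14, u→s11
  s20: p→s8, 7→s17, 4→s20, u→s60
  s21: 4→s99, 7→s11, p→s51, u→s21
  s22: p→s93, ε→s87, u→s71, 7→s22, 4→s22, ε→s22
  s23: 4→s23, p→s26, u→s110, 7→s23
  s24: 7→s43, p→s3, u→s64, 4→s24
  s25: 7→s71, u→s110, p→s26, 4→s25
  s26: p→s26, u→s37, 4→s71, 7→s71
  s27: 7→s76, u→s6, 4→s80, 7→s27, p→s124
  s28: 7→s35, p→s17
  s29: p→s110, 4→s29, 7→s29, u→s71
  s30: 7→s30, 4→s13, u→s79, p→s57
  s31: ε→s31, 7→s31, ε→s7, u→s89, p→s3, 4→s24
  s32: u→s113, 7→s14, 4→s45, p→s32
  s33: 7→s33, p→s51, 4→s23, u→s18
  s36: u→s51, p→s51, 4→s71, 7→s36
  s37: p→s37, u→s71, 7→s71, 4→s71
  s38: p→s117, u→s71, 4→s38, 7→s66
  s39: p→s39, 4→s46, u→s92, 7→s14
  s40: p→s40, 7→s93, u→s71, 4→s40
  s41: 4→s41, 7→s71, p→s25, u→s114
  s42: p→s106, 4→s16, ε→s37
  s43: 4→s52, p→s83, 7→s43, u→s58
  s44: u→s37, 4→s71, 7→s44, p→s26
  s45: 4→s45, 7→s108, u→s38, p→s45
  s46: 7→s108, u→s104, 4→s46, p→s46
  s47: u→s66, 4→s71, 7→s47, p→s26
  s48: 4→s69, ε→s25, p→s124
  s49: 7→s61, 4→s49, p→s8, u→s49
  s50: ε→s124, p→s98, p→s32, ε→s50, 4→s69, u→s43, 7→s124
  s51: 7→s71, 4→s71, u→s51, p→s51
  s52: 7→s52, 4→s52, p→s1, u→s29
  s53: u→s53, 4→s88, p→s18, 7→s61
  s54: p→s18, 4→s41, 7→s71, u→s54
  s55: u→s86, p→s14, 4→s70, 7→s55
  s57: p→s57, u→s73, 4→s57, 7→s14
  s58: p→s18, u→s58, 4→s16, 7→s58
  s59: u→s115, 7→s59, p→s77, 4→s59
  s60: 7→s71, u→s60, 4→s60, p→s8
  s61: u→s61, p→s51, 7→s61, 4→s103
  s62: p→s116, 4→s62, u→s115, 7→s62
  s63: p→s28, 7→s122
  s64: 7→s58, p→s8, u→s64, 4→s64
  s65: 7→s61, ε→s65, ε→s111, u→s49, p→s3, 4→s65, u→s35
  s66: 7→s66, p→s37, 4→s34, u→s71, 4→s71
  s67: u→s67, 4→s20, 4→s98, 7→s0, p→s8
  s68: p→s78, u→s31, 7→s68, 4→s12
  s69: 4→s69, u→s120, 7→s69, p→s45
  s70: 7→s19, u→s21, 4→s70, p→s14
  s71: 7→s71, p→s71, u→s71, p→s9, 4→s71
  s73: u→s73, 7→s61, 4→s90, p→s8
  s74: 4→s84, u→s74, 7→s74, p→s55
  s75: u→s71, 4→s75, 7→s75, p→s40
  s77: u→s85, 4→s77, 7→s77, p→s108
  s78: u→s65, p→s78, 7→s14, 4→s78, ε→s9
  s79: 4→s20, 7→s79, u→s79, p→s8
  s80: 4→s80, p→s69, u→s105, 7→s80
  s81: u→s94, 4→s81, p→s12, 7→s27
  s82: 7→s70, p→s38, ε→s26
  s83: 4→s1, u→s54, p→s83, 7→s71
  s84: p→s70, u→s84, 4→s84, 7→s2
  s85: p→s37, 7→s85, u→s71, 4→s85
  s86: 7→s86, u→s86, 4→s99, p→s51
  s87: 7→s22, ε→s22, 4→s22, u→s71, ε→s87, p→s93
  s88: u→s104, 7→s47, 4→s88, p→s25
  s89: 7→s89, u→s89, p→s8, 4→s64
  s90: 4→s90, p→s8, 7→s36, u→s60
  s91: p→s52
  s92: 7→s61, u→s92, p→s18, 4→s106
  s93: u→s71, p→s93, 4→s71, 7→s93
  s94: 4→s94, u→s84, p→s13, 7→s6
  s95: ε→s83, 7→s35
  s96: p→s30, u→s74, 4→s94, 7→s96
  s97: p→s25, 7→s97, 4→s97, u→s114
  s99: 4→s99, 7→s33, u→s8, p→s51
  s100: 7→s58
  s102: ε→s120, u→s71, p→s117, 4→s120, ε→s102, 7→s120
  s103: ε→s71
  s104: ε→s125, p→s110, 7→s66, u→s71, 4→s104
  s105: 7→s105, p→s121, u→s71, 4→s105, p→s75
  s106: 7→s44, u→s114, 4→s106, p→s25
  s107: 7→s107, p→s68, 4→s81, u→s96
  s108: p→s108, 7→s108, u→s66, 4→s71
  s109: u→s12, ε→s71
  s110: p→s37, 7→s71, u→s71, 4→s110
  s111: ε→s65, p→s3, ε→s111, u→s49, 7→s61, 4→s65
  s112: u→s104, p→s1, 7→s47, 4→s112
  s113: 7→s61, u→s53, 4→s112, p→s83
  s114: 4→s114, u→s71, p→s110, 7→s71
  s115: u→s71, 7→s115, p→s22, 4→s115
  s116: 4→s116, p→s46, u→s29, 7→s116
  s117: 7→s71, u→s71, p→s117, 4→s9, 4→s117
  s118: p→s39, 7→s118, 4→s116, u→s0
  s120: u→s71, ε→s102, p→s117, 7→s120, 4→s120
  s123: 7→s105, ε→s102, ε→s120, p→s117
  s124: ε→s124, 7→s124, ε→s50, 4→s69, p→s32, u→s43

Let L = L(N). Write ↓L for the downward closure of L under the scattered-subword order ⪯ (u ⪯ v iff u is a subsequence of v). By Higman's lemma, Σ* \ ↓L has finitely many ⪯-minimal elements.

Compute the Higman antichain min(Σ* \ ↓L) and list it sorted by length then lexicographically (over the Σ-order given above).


min(Σ*\↓L) = [pp74, pup7, 474uu, uupp4, upu4u7].

|Q|=126, |F|=98, |δ|=456 (34 ε).
min D↑ (94 st, q0=0, F={34}): 0:7→0,4→1,p→2,u→3 1:7→4,4→1,p→5,u→6 2:7→2,4→5,p→7,u→8 3:7→3,4→6,p→9,u→10 4:7→4,4→11,p→12,u→13 5:7→12,4→5,p→7,u→14 6:7→13,4→6,p→15,u→16 7:7→17,4→7,p→7,u→18 8:7→8,4→14,p→19,u→20 9:7→9,4→15,p→21,u→22 10:7→10,4→16,p→23,u→10 11:7→11,4→11,p→24,u→25 12:7→12,4→24,p→26,u→27 13:7→13,4→28,p→29,u→30 14:7→27,4→14,p→19,u→31 15:7→29,4→15,p→21,u→32 16:7→30,4→16,p→33,u→16 17:7→17,4→34,p→17,u→35 18:7→35,4→18,p→19,u→36 19:7→34,4→19,p→19,u→37 20:7→20,4→31,p→38,u→20 21:7→17,4→21,p→21,u→39 22:7→22,4→40,p→38,u→22 23:7→23,4→33,p→17,u→41 24:7→24,4→24,p→42,u→43 25:7→25,4→25,p→44,u→34 26:7→17,4→42,p→26,u→45 27:7→27,4→46,p→47,u→48 28:7→28,4→28,p→49,u→50 29:7→29,4→49,p→51,u→52 30:7→30,4→53,p→54,u→30 31:7→48,4→31,p→38,u→31 32:7→52,4→40,p→38,u→32 33:7→54,4→33,p→17,u→55 34:7→34,4→34,p→34,u→34 35:7→35,4→34,p→56,u→35 36:7→35,4→36,p→38,u→36 37:7→34,4→37,p→38,u→37 38:7→34,4→38,p→56,u→38 39:7→35,4→57,p→38,u→39 40:7→58,4→40,p→38,u→37 41:7→41,4→59,p→56,u→41 42:7→60,4→42,p→42,u→61 43:7→43,4→43,p→62,u→34 44:7→44,4→44,p→63,u→34 45:7→35,4→64,p→47,u→65 46:7→46,4→46,p→66,u→67 47:7→34,4→66,p→47,u→68 48:7→48,4→69,p→70,u→48 49:7→49,4→49,p→71,u→67 50:7→50,4→50,p→72,u→34 51:7→17,4→71,p→51,u→73 52:7→52,4→74,p→70,u→52 53:7→53,4→53,p→75,u→50 54:7→54,4→75,p→17,u→76 55:7→76,4→59,p→56,u→55 56:7→34,4→34,p→56,u→56 57:7→77,4→57,p→38,u→37 58:7→58,4→74,p→70,u→68 59:7→78,4→59,p→56,u→38 60:7→60,4→34,p→60,u→79 61:7→79,4→61,p→62,u→34 62:7→34,4→62,p→62,u→34 63:7→80,4→63,p→63,u→34 64:7→81,4→64,p→66,u→82 65:7→35,4→83,p→70,u→65 66:7→34,4→66,p→66,u→84 67:7→67,4→67,p→85,u→34 68:7→34,4→86,p→70,u→68 69:7→69,4→69,p→87,u→67 70:7→34,4→87,p→56,u→70 71:7→60,4→71,p→71,u→82 72:7→72,4→72,p→80,u→34 73:7→35,4→88,p→70,u→73 74:7→74,4→74,p→87,u→84 75:7→75,4→75,p→60,u→89 76:7→76,4→90,p→56,u→76 77:7→77,4→34,p→56,u→56 78:7→78,4→90,p→56,u→70 79:7→79,4→34,p→91,u→34 80:7→80,4→34,p→80,u→34 81:7→81,4→34,p→92,u→79 82:7→79,4→82,p→85,u→34 83:7→81,4→83,p→87,u→82 84:7→34,4→84,p→85,u→34 85:7→34,4→85,p→91,u→34 86:7→34,4→86,p→87,u→84 87:7→34,4→87,p→92,u→85 88:7→93,4→88,p→87,u→84 89:7→89,4→89,p→91,u→34 90:7→90,4→90,p→92,u→85 91:7→34,4→34,p→91,u→34 92:7→34,4→34,p→92,u→91 93:7→93,4→34,p→92,u→91 (ε-aug+det+¬).
'pp74': N↓-sim [107, 92, 50, 16, 4] end={s103,s34,s71,s9} ∉↓L; 4/4 del acc.
'pup7': N↓-sim [107, 92, 65, 17, 2] end={s71,s9} — reject; 4/4 deletions ∈↓L.
'474uu': N↓-sim [107, 96, 73, 46, 23, 2] end={s71,s9} rej; 5/5 deletions ∈↓L.
'uupp4': |S_i|=[107, 94, 63, 30, 13, 4] end={s103,s34,s71,s9} ∉↓L; 5/5 deletions ∈↓L.
'upu4u7': run [107, 94, 64, 40, 31, 13, 2] end={s71,s9} ∉↓L; 6/6 deletions ∈↓L.
5 minimals (antichain).


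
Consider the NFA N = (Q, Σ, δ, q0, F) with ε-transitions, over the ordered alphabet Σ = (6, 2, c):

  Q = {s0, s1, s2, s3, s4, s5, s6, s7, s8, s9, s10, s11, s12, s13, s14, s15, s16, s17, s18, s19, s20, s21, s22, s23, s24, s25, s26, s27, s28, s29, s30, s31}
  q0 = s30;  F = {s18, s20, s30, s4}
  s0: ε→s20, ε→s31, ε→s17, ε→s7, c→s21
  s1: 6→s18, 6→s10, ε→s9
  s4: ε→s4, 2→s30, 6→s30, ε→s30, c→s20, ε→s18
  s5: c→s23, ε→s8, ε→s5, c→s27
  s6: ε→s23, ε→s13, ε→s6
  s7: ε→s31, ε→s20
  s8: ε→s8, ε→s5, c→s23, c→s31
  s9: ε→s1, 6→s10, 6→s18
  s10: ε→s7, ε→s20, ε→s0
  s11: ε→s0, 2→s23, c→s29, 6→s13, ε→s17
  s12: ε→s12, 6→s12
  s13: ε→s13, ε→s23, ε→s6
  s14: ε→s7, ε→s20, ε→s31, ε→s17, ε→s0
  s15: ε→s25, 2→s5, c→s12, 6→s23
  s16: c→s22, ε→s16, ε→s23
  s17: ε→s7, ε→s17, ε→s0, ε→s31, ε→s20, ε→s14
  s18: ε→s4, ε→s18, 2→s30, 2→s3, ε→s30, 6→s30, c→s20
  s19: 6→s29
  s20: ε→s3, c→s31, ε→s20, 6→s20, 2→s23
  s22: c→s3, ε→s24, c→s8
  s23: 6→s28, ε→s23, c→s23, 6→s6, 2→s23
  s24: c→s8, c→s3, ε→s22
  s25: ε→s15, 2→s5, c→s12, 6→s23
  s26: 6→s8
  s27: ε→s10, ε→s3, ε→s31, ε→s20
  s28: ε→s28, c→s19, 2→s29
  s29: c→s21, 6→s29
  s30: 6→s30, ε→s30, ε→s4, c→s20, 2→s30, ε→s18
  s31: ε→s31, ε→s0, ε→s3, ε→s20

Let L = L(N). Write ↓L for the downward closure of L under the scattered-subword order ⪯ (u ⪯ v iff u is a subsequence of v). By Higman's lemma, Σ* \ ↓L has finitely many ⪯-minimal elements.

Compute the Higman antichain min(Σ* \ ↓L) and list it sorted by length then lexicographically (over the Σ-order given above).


min(Σ*\↓L) = [c2].

|Q|=32, |F|=4, |δ|=109 (62 ε).
min D↑ (3 st, q0=0, F={2}): 0:6→0,2→0,c→1 1:6→1,2→2,c→1 2:6→2,2→2,c→2 [Hopcroft].
'c2': |S_i|=[17, 14, 7] end={s13,s19,s21,s23,s28,s29,s6} ∉↓L; 2/2 deletions ∈↓L.
1 minimals (antichain).


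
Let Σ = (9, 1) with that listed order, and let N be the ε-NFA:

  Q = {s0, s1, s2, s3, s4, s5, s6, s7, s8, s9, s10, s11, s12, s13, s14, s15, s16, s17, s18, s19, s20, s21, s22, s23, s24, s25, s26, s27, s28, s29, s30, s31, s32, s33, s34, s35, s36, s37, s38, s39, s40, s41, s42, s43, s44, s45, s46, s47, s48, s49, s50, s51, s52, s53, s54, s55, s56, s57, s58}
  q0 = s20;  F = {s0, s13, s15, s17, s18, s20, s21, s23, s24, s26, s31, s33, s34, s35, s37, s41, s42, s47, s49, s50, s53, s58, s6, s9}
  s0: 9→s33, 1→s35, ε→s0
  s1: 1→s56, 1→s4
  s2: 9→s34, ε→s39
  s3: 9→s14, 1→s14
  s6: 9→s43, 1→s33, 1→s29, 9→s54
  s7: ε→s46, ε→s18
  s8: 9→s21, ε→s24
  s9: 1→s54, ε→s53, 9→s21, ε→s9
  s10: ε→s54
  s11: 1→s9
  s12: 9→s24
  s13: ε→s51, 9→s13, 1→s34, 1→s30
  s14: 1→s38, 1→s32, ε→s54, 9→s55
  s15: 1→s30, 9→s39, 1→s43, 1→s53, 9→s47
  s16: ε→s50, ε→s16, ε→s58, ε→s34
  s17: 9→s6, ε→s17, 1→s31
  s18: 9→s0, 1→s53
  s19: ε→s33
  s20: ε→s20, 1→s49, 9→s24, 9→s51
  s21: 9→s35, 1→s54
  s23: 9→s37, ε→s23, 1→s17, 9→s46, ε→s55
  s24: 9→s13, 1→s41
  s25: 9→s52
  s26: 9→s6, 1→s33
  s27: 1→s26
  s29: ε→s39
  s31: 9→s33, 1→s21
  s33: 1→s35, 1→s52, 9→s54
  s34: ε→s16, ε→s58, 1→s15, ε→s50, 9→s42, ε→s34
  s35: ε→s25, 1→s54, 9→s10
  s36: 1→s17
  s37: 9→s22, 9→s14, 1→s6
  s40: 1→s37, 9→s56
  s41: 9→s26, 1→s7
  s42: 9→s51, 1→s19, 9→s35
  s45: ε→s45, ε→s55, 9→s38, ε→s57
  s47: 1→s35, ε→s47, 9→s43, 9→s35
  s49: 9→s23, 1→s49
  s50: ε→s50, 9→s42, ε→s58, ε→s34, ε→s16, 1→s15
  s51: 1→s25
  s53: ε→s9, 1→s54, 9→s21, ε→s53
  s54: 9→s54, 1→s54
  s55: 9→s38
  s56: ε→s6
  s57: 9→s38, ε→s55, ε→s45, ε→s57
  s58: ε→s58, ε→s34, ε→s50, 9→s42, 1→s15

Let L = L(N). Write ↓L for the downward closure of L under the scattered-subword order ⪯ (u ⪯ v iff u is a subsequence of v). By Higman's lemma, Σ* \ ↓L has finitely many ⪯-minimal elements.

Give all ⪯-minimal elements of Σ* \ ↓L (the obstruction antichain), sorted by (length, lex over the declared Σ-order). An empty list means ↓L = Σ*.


|Q|=59, |F|=24, |δ|=124 (42 ε).
min D↑ (22 st, q0=0, F={17}): 0:9→1,1→2 1:9→3,1→4 2:9→5,1→2 3:9→3,1→6 4:9→7,1→8 5:9→9,1→10 6:9→11,1→12 7:9→13,1→14 8:9→15,1→16 9:9→17,1→13 10:9→13,1→18 11:9→19,1→14 12:9→20,1→16 13:9→17,1→14 14:9→17,1→19 15:9→14,1→19 16:9→21,1→17 17:9→17,1→17 18:9→14,1→21 19:9→17,1→17 20:9→19,1→19 21:9→19,1→17 [Hopcroft].
'1999': run [42, 39, 27, 18, 9] end={s10,s14,s22,s32,s38,s43,s52,s54,s55} ∉↓L; 4/4 single-dels accept.
'91919': run [42, 40, 33, 17, 9, 3] end={s10,s52,s54} ∉↓L; 5/5 del acc.
'91111': N↓-sim [42, 40, 33, 21, 10, 1] end={s54} rej; 5/5 deletions ∈↓L.
'991991': |S_i|=[42, 40, 33, 25, 13, 7, 3] end={s25,s52,s54} rej; 6/6 single-dels accept.
4 minimals (antichain).

Antichain: [1999, 91919, 91111, 991991].


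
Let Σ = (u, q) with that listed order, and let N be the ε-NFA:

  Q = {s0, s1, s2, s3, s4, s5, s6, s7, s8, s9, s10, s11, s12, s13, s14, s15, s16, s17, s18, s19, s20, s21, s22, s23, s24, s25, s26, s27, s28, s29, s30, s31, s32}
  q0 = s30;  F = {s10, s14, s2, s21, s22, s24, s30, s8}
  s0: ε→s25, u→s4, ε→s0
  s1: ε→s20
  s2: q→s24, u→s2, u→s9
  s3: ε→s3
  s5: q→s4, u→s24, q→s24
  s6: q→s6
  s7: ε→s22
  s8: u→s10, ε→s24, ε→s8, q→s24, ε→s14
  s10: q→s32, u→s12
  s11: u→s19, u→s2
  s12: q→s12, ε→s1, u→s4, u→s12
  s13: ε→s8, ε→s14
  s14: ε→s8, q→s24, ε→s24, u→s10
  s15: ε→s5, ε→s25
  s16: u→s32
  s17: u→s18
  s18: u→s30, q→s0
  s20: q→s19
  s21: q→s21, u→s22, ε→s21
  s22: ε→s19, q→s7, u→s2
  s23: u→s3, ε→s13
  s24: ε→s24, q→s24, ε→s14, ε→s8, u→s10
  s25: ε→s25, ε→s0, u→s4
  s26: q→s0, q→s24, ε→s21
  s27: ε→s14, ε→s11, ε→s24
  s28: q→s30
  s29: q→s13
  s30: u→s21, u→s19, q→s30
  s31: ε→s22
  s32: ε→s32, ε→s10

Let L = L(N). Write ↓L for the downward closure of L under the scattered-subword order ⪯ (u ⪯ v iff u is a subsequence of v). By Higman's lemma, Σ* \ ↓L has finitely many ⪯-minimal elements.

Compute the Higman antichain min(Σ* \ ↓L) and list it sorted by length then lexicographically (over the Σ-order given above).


|Q|=33, |F|=8, |δ|=69 (30 ε).
min D↑ (7 st, q0=0, F={6}): 0:u→1,q→0 1:u→2,q→1 2:u→3,q→2 3:u→3,q→4 4:u→5,q→4 5:u→6,q→5 6:u→6,q→6.
'uuuquu': |S_i|=[16, 15, 14, 12, 10, 7, 5] end={s1,s12,s19,s20,s4} rej; 6/6 single-dels accept.
1 minimals (antichain).

Antichain: [uuuquu].


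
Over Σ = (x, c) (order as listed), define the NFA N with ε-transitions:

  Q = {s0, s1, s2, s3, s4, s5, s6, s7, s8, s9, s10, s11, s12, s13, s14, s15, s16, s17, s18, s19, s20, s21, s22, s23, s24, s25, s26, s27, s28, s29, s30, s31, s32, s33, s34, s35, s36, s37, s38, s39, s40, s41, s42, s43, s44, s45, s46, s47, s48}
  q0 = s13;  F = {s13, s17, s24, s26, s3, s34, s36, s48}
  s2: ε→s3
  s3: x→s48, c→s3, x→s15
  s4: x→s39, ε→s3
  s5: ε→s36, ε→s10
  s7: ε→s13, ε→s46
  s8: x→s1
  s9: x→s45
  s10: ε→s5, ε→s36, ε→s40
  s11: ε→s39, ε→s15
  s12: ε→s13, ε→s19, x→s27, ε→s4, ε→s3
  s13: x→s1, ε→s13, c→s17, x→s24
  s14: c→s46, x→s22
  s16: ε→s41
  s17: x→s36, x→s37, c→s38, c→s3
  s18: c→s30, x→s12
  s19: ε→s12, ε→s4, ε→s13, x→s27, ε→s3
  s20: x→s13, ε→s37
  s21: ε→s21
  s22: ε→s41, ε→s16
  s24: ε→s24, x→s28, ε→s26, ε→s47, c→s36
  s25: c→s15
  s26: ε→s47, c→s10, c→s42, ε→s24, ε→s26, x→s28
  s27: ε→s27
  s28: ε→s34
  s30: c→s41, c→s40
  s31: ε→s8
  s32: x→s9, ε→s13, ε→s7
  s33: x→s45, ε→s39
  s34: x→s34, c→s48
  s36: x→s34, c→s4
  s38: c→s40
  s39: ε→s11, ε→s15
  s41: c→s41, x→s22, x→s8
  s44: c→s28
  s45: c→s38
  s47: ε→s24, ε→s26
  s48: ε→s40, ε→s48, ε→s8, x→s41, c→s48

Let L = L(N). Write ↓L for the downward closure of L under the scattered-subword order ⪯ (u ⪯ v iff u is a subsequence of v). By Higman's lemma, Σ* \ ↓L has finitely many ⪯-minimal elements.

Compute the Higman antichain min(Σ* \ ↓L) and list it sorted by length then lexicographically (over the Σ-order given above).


min(Σ*\↓L) = [xxcx, ccxx].

|Q|=49, |F|=8, |δ|=86 (44 ε).
min D↑ (8 st, q0=0, F={7}): 0:x→1,c→2 1:x→3,c→4 2:x→4,c→5 3:x→3,c→6 4:x→3,c→5 5:x→6,c→5 6:x→7,c→6 7:x→7,c→7 (ε-aug+det+¬).
'xxcx': N↓-sim [25, 22, 12, 7, 5] end={s1,s16,s22,s41,s8} rej; 4/4 single-dels accept.
'ccxx': |S_i|=[25, 20, 13, 10, 5] end={s1,s16,s22,s41,s8} ∉↓L; 4/4 single-dels accept.
2 words, ⪯-incomp.
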